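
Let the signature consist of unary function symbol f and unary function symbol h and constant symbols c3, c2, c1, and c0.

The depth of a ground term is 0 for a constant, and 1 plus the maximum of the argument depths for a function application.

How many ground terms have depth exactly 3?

Write N_k for the number of ground terms of depth ≤ k. A term of depth ≤ k is either a constant or a function symbol applied to arguments of depth ≤ k−1, so N_k = 4 + N_{k-1} + N_{k-1}.
N_0 = 4
N_1 = 4 + 4 + 4 = 12
N_2 = 4 + 12 + 12 = 28
N_3 = 4 + 28 + 28 = 60
Terms of depth exactly 3: N_3 − N_2 = 60 − 28 = 32.

32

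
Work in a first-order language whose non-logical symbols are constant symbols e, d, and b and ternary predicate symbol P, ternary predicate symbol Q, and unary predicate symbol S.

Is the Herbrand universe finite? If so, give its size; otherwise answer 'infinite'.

There are no function symbols, so every ground term is one of the 3 constants.
The Herbrand universe is {e, d, b}, which is finite with 3 elements.

3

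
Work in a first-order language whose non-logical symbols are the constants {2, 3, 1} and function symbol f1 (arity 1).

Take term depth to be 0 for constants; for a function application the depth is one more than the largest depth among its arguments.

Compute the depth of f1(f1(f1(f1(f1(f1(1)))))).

6

depth(f1(1)) = 1 + depth(1) = 1 + 0 = 1
depth(f1(f1(1))) = 1 + depth(f1(1)) = 1 + 1 = 2
depth(f1(f1(f1(1)))) = 1 + depth(f1(f1(1))) = 1 + 2 = 3
depth(f1(f1(f1(f1(1))))) = 1 + depth(f1(f1(f1(1)))) = 1 + 3 = 4
depth(f1(f1(f1(f1(f1(1)))))) = 1 + depth(f1(f1(f1(f1(1))))) = 1 + 4 = 5
depth(f1(f1(f1(f1(f1(f1(1))))))) = 1 + depth(f1(f1(f1(f1(f1(1)))))) = 1 + 5 = 6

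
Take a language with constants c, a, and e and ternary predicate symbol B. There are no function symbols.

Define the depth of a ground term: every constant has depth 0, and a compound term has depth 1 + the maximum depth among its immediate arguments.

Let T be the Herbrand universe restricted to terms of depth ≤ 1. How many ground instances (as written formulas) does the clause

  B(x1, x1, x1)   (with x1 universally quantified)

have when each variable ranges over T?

3

Ground terms of depth ≤ 1:
  With no function symbols every ground term is a constant, so there are exactly 3 ground terms at every depth bound.
  N_0 = 3
  N_1 = 3
So there are 3 ground terms available for substitution.
There is 1 variable to instantiate (x1),  occurring in at least one literal, so different choices give different ground instances.
Number of ground instances = 3.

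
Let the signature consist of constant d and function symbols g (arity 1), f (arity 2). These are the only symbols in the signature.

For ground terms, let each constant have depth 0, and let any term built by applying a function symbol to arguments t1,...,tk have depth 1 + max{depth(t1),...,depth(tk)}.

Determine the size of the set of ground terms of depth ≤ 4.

33673

Let N_k = |{terms of depth ≤ k}|. Then N_0 = 1 and N_k = 1 + N_{k-1} + N_{k-1}^2 for k ≥ 1 (one summand per function symbol, arity giving the exponent).
N_0 = 1
N_1 = 1 + 1 + 1^2 = 3
N_2 = 1 + 3 + 3^2 = 13
N_3 = 1 + 13 + 13^2 = 183
N_4 = 1 + 183 + 183^2 = 33673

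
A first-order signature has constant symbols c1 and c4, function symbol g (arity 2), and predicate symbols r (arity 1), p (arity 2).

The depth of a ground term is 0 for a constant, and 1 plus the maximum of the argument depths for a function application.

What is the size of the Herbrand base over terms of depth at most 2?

1482

First count ground terms of depth ≤ 2.
Write N_k for the number of ground terms of depth ≤ k. A term of depth ≤ k is either a constant or a function symbol applied to arguments of depth ≤ k−1, so N_k = 2 + N_{k-1}^2.
N_0 = 2
N_1 = 2 + 2^2 = 6
N_2 = 2 + 6^2 = 38
So |H| = 38.
A ground atom is a predicate applied to a tuple of terms from H, so the count is the sum over predicates of |H|^arity:
  r: 38;  p: 38^2 = 1444
Total ground atoms: 38 + 1444 = 1482.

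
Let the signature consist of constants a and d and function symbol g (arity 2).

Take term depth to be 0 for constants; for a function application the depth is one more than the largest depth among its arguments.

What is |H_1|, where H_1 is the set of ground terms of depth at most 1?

6

Count level by level. With function symbols g/2, the terms of depth ≤ k are the 2 constants together with each function applied to depth-≤(k−1) tuples, so N_k = 2 + N_{k-1}^2.
N_0 = 2
N_1 = 2 + 2^2 = 6
Explicitly: a, d, g(a, a), g(a, d), g(d, a), g(d, d).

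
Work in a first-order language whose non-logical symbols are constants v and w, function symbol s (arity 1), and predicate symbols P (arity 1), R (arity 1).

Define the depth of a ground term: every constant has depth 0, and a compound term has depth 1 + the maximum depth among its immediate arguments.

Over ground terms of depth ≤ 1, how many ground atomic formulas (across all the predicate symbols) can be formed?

8

First count ground terms of depth ≤ 1.
Let N_k count ground terms of depth at most k. Each non-constant term of depth ≤ k is some function symbol applied to depth-≤(k−1) arguments, giving N_k = 2 + N_{k-1}.
N_0 = 2
N_1 = 2 + 2 = 4
So |H| = 4.
Each predicate of arity r yields |H|^r ground atoms (one per choice of an r-tuple from H):
  P: 4;  R: 4
Total ground atoms: 4 + 4 = 8.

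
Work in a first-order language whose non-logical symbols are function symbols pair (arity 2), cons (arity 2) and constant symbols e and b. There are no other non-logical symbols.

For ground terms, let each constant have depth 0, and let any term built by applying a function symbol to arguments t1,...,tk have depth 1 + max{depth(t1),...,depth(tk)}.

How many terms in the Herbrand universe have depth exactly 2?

Count level by level. With function symbols pair/2, cons/2, the terms of depth ≤ k are the 2 constants together with each function applied to depth-≤(k−1) tuples, so N_k = 2 + N_{k-1}^2 + N_{k-1}^2.
N_0 = 2
N_1 = 2 + 2^2 + 2^2 = 10
N_2 = 2 + 10^2 + 10^2 = 202
Terms of depth exactly 2: N_2 − N_1 = 202 − 10 = 192.

192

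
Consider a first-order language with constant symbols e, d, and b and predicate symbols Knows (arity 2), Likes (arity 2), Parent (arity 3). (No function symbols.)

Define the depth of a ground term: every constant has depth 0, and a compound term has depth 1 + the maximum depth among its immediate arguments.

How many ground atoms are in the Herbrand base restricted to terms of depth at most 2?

First count ground terms of depth ≤ 2.
With no function symbols every ground term is a constant, so there are exactly 3 ground terms at every depth bound.
N_0 = 3
N_1 = 3
N_2 = 3
So |H| = 3.
Each predicate of arity r yields |H|^r ground atoms (one per choice of an r-tuple from H):
  Knows: 3^2 = 9;  Likes: 3^2 = 9;  Parent: 3^3 = 27
Total ground atoms: 9 + 9 + 27 = 45.

45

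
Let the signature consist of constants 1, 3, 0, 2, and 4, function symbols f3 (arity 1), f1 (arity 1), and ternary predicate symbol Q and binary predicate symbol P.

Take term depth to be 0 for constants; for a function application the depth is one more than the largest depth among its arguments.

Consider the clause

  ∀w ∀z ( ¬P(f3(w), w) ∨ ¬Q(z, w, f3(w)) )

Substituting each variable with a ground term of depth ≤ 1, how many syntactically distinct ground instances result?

Ground terms of depth ≤ 1:
  Write N_k for the number of ground terms of depth ≤ k. A term of depth ≤ k is either a constant or a function symbol applied to arguments of depth ≤ k−1, so N_k = 5 + N_{k-1} + N_{k-1}.
  N_0 = 5
  N_1 = 5 + 5 + 5 = 15
So there are 15 ground terms available for substitution.
There are 2 variables to instantiate (w, z), each occurring in at least one literal, so different choices give different ground instances.
Number of ground instances = 15^2 = 225.

225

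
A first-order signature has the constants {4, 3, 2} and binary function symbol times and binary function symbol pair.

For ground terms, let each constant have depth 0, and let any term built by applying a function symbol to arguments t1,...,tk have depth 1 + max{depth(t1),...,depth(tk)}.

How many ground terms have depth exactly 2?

864

Let N_k count ground terms of depth at most k. Each non-constant term of depth ≤ k is some function symbol applied to depth-≤(k−1) arguments, giving N_k = 3 + N_{k-1}^2 + N_{k-1}^2.
N_0 = 3
N_1 = 3 + 3^2 + 3^2 = 21
N_2 = 3 + 21^2 + 21^2 = 885
Terms of depth exactly 2: N_2 − N_1 = 885 − 21 = 864.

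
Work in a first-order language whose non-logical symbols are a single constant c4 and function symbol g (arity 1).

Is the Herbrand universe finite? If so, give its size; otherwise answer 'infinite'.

The signature has at least one function symbol (g, arity 1) and at least one constant (c4).
Iterating g gives infinitely many distinct ground terms: c4, g(c4), g(g(c4)), ...
So the Herbrand universe is infinite.

infinite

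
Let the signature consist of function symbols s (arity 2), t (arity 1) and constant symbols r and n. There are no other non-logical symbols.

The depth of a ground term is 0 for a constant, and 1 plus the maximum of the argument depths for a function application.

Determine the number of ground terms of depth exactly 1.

Let N_k count ground terms of depth at most k. Each non-constant term of depth ≤ k is some function symbol applied to depth-≤(k−1) arguments, giving N_k = 2 + N_{k-1}^2 + N_{k-1}.
N_0 = 2
N_1 = 2 + 2^2 + 2 = 8
Terms of depth exactly 1: N_1 − N_0 = 8 − 2 = 6.

6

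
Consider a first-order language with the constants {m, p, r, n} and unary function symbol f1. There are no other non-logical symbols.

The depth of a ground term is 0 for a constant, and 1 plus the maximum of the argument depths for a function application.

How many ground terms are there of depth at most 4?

If N_k denotes the number of depth-≤k ground terms, the 4 constants give N_0 = 4, and each function symbol of arity r contributes N_{k-1}^r new terms at level k: N_k = 4 + N_{k-1}.
N_0 = 4
N_1 = 4 + 4 = 8
N_2 = 4 + 8 = 12
N_3 = 4 + 12 = 16
N_4 = 4 + 16 = 20

20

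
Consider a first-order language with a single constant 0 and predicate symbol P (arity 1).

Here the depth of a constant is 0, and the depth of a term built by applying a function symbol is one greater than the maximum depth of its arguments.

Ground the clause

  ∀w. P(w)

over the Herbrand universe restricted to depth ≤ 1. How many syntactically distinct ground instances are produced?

1

Ground terms of depth ≤ 1:
  With no function symbols every ground term is a constant, so there is exactly 1 ground term at every depth bound.
  N_0 = 1
  N_1 = 1
So there is exactly 1 ground term available for substitution.
The body mentions the single quantified variable w; since ground terms form a free algebra, no two substitutions collapse to the same formula.
Number of ground instances = 1.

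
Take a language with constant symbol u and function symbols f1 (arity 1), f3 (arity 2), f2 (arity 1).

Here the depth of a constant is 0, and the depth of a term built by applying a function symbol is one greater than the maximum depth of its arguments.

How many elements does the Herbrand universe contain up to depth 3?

Let N_k = |{terms of depth ≤ k}|. Then N_0 = 1 and N_k = 1 + N_{k-1} + N_{k-1}^2 + N_{k-1} for k ≥ 1 (one summand per function symbol, arity giving the exponent).
N_0 = 1
N_1 = 1 + 1 + 1^2 + 1 = 4
N_2 = 1 + 4 + 4^2 + 4 = 25
N_3 = 1 + 25 + 25^2 + 25 = 676

676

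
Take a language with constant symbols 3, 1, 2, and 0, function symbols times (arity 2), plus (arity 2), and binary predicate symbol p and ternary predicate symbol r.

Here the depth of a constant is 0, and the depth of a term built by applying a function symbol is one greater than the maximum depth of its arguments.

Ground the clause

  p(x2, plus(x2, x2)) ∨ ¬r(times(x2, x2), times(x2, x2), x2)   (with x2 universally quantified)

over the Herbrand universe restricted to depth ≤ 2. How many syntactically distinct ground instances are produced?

2596

Ground terms of depth ≤ 2:
  Write N_k for the number of ground terms of depth ≤ k. A term of depth ≤ k is either a constant or a function symbol applied to arguments of depth ≤ k−1, so N_k = 4 + N_{k-1}^2 + N_{k-1}^2.
  N_0 = 4
  N_1 = 4 + 4^2 + 4^2 = 36
  N_2 = 4 + 36^2 + 36^2 = 2596
So there are 2596 ground terms available for substitution.
There is 1 variable to instantiate (x2),  occurring in at least one literal, so different choices give different ground instances.
Number of ground instances = 2596.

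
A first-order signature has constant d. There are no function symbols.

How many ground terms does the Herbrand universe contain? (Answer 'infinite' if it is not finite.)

1

There are no function symbols, so the only ground term is the single constant.
The Herbrand universe is {d}, finite with 1 element.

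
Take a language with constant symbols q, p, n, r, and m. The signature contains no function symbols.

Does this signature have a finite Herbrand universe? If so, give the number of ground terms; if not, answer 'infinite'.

There are no function symbols, so every ground term is one of the 5 constants.
The Herbrand universe is {q, p, n, r, m}, which is finite with 5 elements.

5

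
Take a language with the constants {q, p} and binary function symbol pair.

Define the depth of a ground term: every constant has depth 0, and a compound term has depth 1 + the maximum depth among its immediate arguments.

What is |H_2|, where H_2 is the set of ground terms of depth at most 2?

Let N_k = |{terms of depth ≤ k}|. Then N_0 = 2 and N_k = 2 + N_{k-1}^2 for k ≥ 1 (one summand per function symbol, arity giving the exponent).
N_0 = 2
N_1 = 2 + 2^2 = 6
N_2 = 2 + 6^2 = 38

38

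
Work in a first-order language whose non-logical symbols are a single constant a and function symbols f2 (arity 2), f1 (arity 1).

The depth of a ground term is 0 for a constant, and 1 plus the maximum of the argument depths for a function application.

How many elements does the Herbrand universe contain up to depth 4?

33673

If N_k denotes the number of depth-≤k ground terms, the 1 constant gives N_0 = 1, and each function symbol of arity r contributes N_{k-1}^r new terms at level k: N_k = 1 + N_{k-1}^2 + N_{k-1}.
N_0 = 1
N_1 = 1 + 1^2 + 1 = 3
N_2 = 1 + 3^2 + 3 = 13
N_3 = 1 + 13^2 + 13 = 183
N_4 = 1 + 183^2 + 183 = 33673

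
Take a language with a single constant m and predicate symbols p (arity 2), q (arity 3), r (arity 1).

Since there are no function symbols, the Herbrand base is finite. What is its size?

With no function symbols, the Herbrand universe is just the 1 constant.
Ground atoms per predicate: p: 1^2 = 1, q: 1^3 = 1, r: 1.
Herbrand base size = 1 + 1 + 1 = 3.

3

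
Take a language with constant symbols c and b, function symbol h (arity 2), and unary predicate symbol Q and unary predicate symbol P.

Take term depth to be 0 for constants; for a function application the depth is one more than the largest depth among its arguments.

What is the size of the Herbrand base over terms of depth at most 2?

76

First count ground terms of depth ≤ 2.
If N_k denotes the number of depth-≤k ground terms, the 2 constants give N_0 = 2, and each function symbol of arity r contributes N_{k-1}^r new terms at level k: N_k = 2 + N_{k-1}^2.
N_0 = 2
N_1 = 2 + 2^2 = 6
N_2 = 2 + 6^2 = 38
So |H| = 38.
A ground atom is a predicate applied to a tuple of terms from H, so the count is the sum over predicates of |H|^arity:
  Q: 38;  P: 38
Total ground atoms: 38 + 38 = 76.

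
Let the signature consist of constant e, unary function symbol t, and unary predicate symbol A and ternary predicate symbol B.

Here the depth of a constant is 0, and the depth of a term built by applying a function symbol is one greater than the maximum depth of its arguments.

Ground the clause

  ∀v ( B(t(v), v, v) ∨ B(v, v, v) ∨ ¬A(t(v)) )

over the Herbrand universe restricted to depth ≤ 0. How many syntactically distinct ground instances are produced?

Ground terms of depth ≤ 0:
  Let N_k = |{terms of depth ≤ k}|. Then N_0 = 1 and N_k = 1 + N_{k-1} for k ≥ 1 (one summand per function symbol, arity giving the exponent).
  N_0 = 1
So there is exactly 1 ground term available for substitution.
The body mentions the single quantified variable v; since ground terms form a free algebra, no two substitutions collapse to the same formula.
Number of ground instances = 1.

1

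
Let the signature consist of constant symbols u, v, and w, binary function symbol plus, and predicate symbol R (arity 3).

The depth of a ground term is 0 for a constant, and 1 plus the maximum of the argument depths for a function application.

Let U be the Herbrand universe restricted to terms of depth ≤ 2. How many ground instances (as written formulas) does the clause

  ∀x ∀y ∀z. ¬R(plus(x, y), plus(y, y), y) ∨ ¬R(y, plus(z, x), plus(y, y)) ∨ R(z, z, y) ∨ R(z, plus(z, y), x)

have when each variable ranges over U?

3176523

Ground terms of depth ≤ 2:
  Let N_k = |{terms of depth ≤ k}|. Then N_0 = 3 and N_k = 3 + N_{k-1}^2 for k ≥ 1 (one summand per function symbol, arity giving the exponent).
  N_0 = 3
  N_1 = 3 + 3^2 = 12
  N_2 = 3 + 12^2 = 147
So there are 147 ground terms available for substitution.
The clause has 3 distinct variables (x, y, z), each appearing in the body. In the free term algebra distinct substitutions yield syntactically distinct ground instances.
Number of ground instances = 147^3 = 3176523.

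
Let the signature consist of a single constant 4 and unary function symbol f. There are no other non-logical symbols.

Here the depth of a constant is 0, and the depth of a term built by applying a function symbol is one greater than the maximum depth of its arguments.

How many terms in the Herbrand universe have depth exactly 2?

Write N_k for the number of ground terms of depth ≤ k. A term of depth ≤ k is either a constant or a function symbol applied to arguments of depth ≤ k−1, so N_k = 1 + N_{k-1}.
N_0 = 1
N_1 = 1 + 1 = 2
N_2 = 1 + 2 = 3
Terms of depth exactly 2: N_2 − N_1 = 3 − 2 = 1.

1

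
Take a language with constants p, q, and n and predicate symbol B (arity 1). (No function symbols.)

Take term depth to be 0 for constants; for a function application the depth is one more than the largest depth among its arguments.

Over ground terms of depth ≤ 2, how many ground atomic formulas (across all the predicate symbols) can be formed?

First count ground terms of depth ≤ 2.
With no function symbols every ground term is a constant, so there are exactly 3 ground terms at every depth bound.
N_0 = 3
N_1 = 3
N_2 = 3
Explicitly: p, q, n.
So |H| = 3.
Ground atoms are formed by filling each argument slot of a predicate with a term from H, so an r-ary predicate gives |H|^r atoms:
  B: 3
Total ground atoms: 3.

3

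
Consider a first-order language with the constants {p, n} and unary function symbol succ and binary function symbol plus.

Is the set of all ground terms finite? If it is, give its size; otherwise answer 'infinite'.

infinite

The signature has at least one function symbol (succ, arity 1) and at least one constant (p).
Iterating succ gives infinitely many distinct ground terms: p, succ(p), succ(succ(p)), ...
So the Herbrand universe is infinite.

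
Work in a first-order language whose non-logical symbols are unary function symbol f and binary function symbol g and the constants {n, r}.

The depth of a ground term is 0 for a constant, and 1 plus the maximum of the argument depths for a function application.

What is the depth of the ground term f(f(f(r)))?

depth(f(r)) = 1 + depth(r) = 1 + 0 = 1
depth(f(f(r))) = 1 + depth(f(r)) = 1 + 1 = 2
depth(f(f(f(r)))) = 1 + depth(f(f(r))) = 1 + 2 = 3

3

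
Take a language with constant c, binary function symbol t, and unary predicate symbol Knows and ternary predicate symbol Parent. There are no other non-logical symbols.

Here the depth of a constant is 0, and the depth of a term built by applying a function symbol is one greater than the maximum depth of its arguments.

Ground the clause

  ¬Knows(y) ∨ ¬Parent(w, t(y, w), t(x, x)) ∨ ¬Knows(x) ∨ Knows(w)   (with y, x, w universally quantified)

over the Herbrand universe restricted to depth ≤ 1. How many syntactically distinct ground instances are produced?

8

Ground terms of depth ≤ 1:
  Let N_k count ground terms of depth at most k. Each non-constant term of depth ≤ k is some function symbol applied to depth-≤(k−1) arguments, giving N_k = 1 + N_{k-1}^2.
  N_0 = 1
  N_1 = 1 + 1^2 = 2
  Explicitly: c, t(c, c).
So there are 2 ground terms available for substitution.
There are 3 variables to instantiate (y, x, w), each occurring in at least one literal, so different choices give different ground instances.
Number of ground instances = 2^3 = 8.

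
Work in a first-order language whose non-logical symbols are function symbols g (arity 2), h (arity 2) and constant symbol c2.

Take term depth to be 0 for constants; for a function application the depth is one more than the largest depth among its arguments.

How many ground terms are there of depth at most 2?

19

If N_k denotes the number of depth-≤k ground terms, the 1 constant gives N_0 = 1, and each function symbol of arity r contributes N_{k-1}^r new terms at level k: N_k = 1 + N_{k-1}^2 + N_{k-1}^2.
N_0 = 1
N_1 = 1 + 1^2 + 1^2 = 3
N_2 = 1 + 3^2 + 3^2 = 19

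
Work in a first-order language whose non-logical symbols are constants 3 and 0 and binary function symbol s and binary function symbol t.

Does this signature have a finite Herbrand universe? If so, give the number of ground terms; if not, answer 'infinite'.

The signature has at least one function symbol (s, arity 2) and at least one constant (3).
Iterating s gives infinitely many distinct ground terms: 3, s(3, 3), s(s(3, 3), s(3, 3)), ...
So the Herbrand universe is infinite.

infinite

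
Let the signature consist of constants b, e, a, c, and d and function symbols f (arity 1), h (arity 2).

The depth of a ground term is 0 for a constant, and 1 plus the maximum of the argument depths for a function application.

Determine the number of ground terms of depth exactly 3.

1600230

Write N_k for the number of ground terms of depth ≤ k. A term of depth ≤ k is either a constant or a function symbol applied to arguments of depth ≤ k−1, so N_k = 5 + N_{k-1} + N_{k-1}^2.
N_0 = 5
N_1 = 5 + 5 + 5^2 = 35
N_2 = 5 + 35 + 35^2 = 1265
N_3 = 5 + 1265 + 1265^2 = 1601495
Terms of depth exactly 3: N_3 − N_2 = 1601495 − 1265 = 1600230.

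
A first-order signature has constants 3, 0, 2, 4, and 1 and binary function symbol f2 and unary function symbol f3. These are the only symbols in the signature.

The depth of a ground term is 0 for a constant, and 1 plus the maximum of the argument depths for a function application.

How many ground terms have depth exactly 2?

Write N_k for the number of ground terms of depth ≤ k. A term of depth ≤ k is either a constant or a function symbol applied to arguments of depth ≤ k−1, so N_k = 5 + N_{k-1}^2 + N_{k-1}.
N_0 = 5
N_1 = 5 + 5^2 + 5 = 35
N_2 = 5 + 35^2 + 35 = 1265
Terms of depth exactly 2: N_2 − N_1 = 1265 − 35 = 1230.

1230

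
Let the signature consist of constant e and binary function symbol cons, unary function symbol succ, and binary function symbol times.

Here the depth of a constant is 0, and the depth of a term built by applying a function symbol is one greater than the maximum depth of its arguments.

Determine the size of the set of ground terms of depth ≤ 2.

Let N_k = |{terms of depth ≤ k}|. Then N_0 = 1 and N_k = 1 + N_{k-1}^2 + N_{k-1} + N_{k-1}^2 for k ≥ 1 (one summand per function symbol, arity giving the exponent).
N_0 = 1
N_1 = 1 + 1^2 + 1 + 1^2 = 4
N_2 = 1 + 4^2 + 4 + 4^2 = 37

37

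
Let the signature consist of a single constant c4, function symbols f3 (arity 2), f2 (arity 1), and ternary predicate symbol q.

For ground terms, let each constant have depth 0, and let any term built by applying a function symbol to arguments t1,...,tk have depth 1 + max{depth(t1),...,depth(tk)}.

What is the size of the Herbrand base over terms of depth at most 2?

2197

First count ground terms of depth ≤ 2.
Count level by level. With function symbols f3/2, f2/1, the terms of depth ≤ k are the 1 constant together with each function applied to depth-≤(k−1) tuples, so N_k = 1 + N_{k-1}^2 + N_{k-1}.
N_0 = 1
N_1 = 1 + 1^2 + 1 = 3
N_2 = 1 + 3^2 + 3 = 13
So |H| = 13.
Ground atoms are formed by filling each argument slot of a predicate with a term from H, so an r-ary predicate gives |H|^r atoms:
  q: 13^3 = 2197
Total ground atoms: 2197.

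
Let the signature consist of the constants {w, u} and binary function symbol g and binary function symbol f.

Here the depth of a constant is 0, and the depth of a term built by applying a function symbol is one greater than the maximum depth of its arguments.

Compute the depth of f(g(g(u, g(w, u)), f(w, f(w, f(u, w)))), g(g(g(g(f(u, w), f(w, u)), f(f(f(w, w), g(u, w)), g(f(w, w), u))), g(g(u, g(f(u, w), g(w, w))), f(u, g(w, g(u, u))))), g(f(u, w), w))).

7

depth(g(w, u)) = 1 + max(0, 0) = 1
depth(g(u, g(w, u))) = 1 + max(0, 1) = 2
depth(f(u, w)) = 1 + max(0, 0) = 1
depth(f(w, f(u, w))) = 1 + max(0, 1) = 2
depth(f(w, f(w, f(u, w)))) = 1 + max(0, 2) = 3
depth(g(g(u, g(w, u)), f(w, f(w, f(u, w))))) = 1 + max(2, 3) = 4
depth(f(w, u)) = 1 + max(0, 0) = 1
depth(g(f(u, w), f(w, u))) = 1 + max(1, 1) = 2
depth(f(w, w)) = 1 + max(0, 0) = 1
depth(g(u, w)) = 1 + max(0, 0) = 1
depth(f(f(w, w), g(u, w))) = 1 + max(1, 1) = 2
depth(g(f(w, w), u)) = 1 + max(1, 0) = 2
depth(f(f(f(w, w), g(u, w)), g(f(w, w), u))) = 1 + max(2, 2) = 3
depth(g(g(f(u, w), f(w, u)), f(f(f(w, w), g(u, w)), g(f(w, w), u)))) = 1 + max(2, 3) = 4
depth(g(w, w)) = 1 + max(0, 0) = 1
depth(g(f(u, w), g(w, w))) = 1 + max(1, 1) = 2
depth(g(u, g(f(u, w), g(w, w)))) = 1 + max(0, 2) = 3
depth(g(u, u)) = 1 + max(0, 0) = 1
depth(g(w, g(u, u))) = 1 + max(0, 1) = 2
depth(f(u, g(w, g(u, u)))) = 1 + max(0, 2) = 3
depth(g(g(u, g(f(u, w), g(w, w))), f(u, g(w, g(u, u))))) = 1 + max(3, 3) = 4
depth(g(g(g(f(u, w), f(w, u)), f(f(f(w, w), g(u, w)), g(f(w, w), u))), g(g(u, g(f(u, w), g(w, w))), f(u, g(w, g(u, u)))))) = 1 + max(4, 4) = 5
depth(g(f(u, w), w)) = 1 + max(1, 0) = 2
depth(g(g(g(g(f(u, w), f(w, u)), f(f(f(w, w), g(u, w)), g(f(w, w), u))), g(g(u, g(f(u, w), g(w, w))), f(u, g(w, g(u, u))))), g(f(u, w), w))) = 1 + max(5, 2) = 6
depth(f(g(g(u, g(w, u)), f(w, f(w, f(u, w)))), g(g(g(g(f(u, w), f(w, u)), f(f(f(w, w), g(u, w)), g(f(w, w), u))), g(g(u, g(f(u, w), g(w, w))), f(u, g(w, g(u, u))))), g(f(u, w), w)))) = 1 + max(4, 6) = 7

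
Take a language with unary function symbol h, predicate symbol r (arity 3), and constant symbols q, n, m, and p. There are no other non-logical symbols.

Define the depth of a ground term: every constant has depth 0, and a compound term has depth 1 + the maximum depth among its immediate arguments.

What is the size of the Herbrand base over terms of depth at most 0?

First count ground terms of depth ≤ 0.
Let N_k = |{terms of depth ≤ k}|. Then N_0 = 4 and N_k = 4 + N_{k-1} for k ≥ 1 (one summand per function symbol, arity giving the exponent).
N_0 = 4
So |H| = 4.
A ground atom is a predicate applied to a tuple of terms from H, so the count is the sum over predicates of |H|^arity:
  r: 4^3 = 64
Total ground atoms: 64.

64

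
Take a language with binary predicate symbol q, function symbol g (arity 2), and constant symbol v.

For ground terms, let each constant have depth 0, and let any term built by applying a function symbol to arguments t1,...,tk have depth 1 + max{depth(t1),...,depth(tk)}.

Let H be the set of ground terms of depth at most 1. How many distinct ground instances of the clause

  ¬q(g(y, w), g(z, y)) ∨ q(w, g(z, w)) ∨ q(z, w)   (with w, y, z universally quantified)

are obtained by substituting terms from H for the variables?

Ground terms of depth ≤ 1:
  If N_k denotes the number of depth-≤k ground terms, the 1 constant gives N_0 = 1, and each function symbol of arity r contributes N_{k-1}^r new terms at level k: N_k = 1 + N_{k-1}^2.
  N_0 = 1
  N_1 = 1 + 1^2 = 2
So there are 2 ground terms available for substitution.
The clause has 3 distinct variables (w, y, z), each appearing in the body. In the free term algebra distinct substitutions yield syntactically distinct ground instances.
Number of ground instances = 2^3 = 8.

8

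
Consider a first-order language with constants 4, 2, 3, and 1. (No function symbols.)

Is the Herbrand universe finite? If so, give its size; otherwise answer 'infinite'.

4

There are no function symbols, so every ground term is one of the 4 constants.
The Herbrand universe is {4, 2, 3, 1}, which is finite with 4 elements.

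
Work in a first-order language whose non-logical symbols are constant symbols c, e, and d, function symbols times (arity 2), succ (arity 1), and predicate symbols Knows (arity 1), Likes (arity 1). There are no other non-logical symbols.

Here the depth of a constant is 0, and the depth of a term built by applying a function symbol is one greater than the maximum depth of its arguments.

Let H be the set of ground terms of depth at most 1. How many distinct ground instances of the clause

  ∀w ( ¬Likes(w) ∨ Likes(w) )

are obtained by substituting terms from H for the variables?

Ground terms of depth ≤ 1:
  Let N_k count ground terms of depth at most k. Each non-constant term of depth ≤ k is some function symbol applied to depth-≤(k−1) arguments, giving N_k = 3 + N_{k-1}^2 + N_{k-1}.
  N_0 = 3
  N_1 = 3 + 3^2 + 3 = 15
So there are 15 ground terms available for substitution.
The body mentions the single quantified variable w; since ground terms form a free algebra, no two substitutions collapse to the same formula.
Number of ground instances = 15.

15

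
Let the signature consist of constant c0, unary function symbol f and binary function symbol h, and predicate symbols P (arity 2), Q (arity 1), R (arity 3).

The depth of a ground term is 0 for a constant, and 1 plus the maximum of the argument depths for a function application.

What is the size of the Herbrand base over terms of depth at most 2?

2379

First count ground terms of depth ≤ 2.
Let N_k count ground terms of depth at most k. Each non-constant term of depth ≤ k is some function symbol applied to depth-≤(k−1) arguments, giving N_k = 1 + N_{k-1} + N_{k-1}^2.
N_0 = 1
N_1 = 1 + 1 + 1^2 = 3
N_2 = 1 + 3 + 3^2 = 13
So |H| = 13.
For each predicate symbol, the number of ground atoms is |H| raised to its arity; summing:
  P: 13^2 = 169;  Q: 13;  R: 13^3 = 2197
Total ground atoms: 169 + 13 + 2197 = 2379.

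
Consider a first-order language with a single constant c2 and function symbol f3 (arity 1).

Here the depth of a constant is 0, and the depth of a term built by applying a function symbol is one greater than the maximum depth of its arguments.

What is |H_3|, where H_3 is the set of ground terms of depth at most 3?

If N_k denotes the number of depth-≤k ground terms, the 1 constant gives N_0 = 1, and each function symbol of arity r contributes N_{k-1}^r new terms at level k: N_k = 1 + N_{k-1}.
N_0 = 1
N_1 = 1 + 1 = 2
N_2 = 1 + 2 = 3
N_3 = 1 + 3 = 4

4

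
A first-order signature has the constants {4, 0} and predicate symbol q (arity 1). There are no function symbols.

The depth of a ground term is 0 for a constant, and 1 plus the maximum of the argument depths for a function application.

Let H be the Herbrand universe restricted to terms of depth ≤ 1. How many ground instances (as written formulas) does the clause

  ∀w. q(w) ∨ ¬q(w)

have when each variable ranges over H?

Ground terms of depth ≤ 1:
  With no function symbols every ground term is a constant, so there are exactly 2 ground terms at every depth bound.
  N_0 = 2
  N_1 = 2
So there are 2 ground terms available for substitution.
The body mentions the single quantified variable w; since ground terms form a free algebra, no two substitutions collapse to the same formula.
Number of ground instances = 2.

2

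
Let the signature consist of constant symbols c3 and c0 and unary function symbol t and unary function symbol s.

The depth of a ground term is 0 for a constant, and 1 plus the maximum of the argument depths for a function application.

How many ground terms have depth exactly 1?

Count level by level. With function symbols t/1, s/1, the terms of depth ≤ k are the 2 constants together with each function applied to depth-≤(k−1) tuples, so N_k = 2 + N_{k-1} + N_{k-1}.
N_0 = 2
N_1 = 2 + 2 + 2 = 6
Terms of depth exactly 1: N_1 − N_0 = 6 − 2 = 4.

4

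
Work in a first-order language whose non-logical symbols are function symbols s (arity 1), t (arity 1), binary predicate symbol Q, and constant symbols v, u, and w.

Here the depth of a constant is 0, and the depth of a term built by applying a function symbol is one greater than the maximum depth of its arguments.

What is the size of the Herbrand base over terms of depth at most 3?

First count ground terms of depth ≤ 3.
Write N_k for the number of ground terms of depth ≤ k. A term of depth ≤ k is either a constant or a function symbol applied to arguments of depth ≤ k−1, so N_k = 3 + N_{k-1} + N_{k-1}.
N_0 = 3
N_1 = 3 + 3 + 3 = 9
N_2 = 3 + 9 + 9 = 21
N_3 = 3 + 21 + 21 = 45
So |H| = 45.
For each predicate symbol, the number of ground atoms is |H| raised to its arity; summing:
  Q: 45^2 = 2025
Total ground atoms: 2025.

2025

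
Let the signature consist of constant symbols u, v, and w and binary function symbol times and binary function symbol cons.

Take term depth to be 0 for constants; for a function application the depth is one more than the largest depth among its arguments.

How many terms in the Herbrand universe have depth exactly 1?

If N_k denotes the number of depth-≤k ground terms, the 3 constants give N_0 = 3, and each function symbol of arity r contributes N_{k-1}^r new terms at level k: N_k = 3 + N_{k-1}^2 + N_{k-1}^2.
N_0 = 3
N_1 = 3 + 3^2 + 3^2 = 21
Terms of depth exactly 1: N_1 − N_0 = 21 − 3 = 18.

18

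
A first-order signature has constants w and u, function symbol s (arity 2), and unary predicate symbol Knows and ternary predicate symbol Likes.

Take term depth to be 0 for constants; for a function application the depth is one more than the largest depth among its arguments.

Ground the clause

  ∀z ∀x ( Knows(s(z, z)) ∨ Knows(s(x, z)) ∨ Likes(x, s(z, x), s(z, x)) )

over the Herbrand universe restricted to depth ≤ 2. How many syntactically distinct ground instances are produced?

1444

Ground terms of depth ≤ 2:
  Write N_k for the number of ground terms of depth ≤ k. A term of depth ≤ k is either a constant or a function symbol applied to arguments of depth ≤ k−1, so N_k = 2 + N_{k-1}^2.
  N_0 = 2
  N_1 = 2 + 2^2 = 6
  N_2 = 2 + 6^2 = 38
So there are 38 ground terms available for substitution.
The body mentions every one of the 2 quantified variables; since ground terms form a free algebra, no two substitutions collapse to the same formula.
Number of ground instances = 38^2 = 1444.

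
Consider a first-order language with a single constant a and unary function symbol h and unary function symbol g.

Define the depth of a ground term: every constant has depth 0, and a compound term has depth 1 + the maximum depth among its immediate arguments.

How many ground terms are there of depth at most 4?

31

If N_k denotes the number of depth-≤k ground terms, the 1 constant gives N_0 = 1, and each function symbol of arity r contributes N_{k-1}^r new terms at level k: N_k = 1 + N_{k-1} + N_{k-1}.
N_0 = 1
N_1 = 1 + 1 + 1 = 3
N_2 = 1 + 3 + 3 = 7
N_3 = 1 + 7 + 7 = 15
N_4 = 1 + 15 + 15 = 31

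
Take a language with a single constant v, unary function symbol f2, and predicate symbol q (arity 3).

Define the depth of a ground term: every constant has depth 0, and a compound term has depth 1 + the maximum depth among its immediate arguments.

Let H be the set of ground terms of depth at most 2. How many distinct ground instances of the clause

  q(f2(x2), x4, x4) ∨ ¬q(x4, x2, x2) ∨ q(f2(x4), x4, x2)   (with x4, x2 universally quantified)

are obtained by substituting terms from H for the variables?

Ground terms of depth ≤ 2:
  Let N_k count ground terms of depth at most k. Each non-constant term of depth ≤ k is some function symbol applied to depth-≤(k−1) arguments, giving N_k = 1 + N_{k-1}.
  N_0 = 1
  N_1 = 1 + 1 = 2
  N_2 = 1 + 2 = 3
So there are 3 ground terms available for substitution.
There are 2 variables to instantiate (x4, x2), each occurring in at least one literal, so different choices give different ground instances.
Number of ground instances = 3^2 = 9.

9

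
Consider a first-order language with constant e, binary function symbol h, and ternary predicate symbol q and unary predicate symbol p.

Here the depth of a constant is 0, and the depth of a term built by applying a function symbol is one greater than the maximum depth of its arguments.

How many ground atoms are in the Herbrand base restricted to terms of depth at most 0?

2

First count ground terms of depth ≤ 0.
Write N_k for the number of ground terms of depth ≤ k. A term of depth ≤ k is either a constant or a function symbol applied to arguments of depth ≤ k−1, so N_k = 1 + N_{k-1}^2.
N_0 = 1
Explicitly: e.
So |H| = 1.
Each predicate of arity r yields |H|^r ground atoms (one per choice of an r-tuple from H):
  q: 1^3 = 1;  p: 1
Total ground atoms: 1 + 1 = 2.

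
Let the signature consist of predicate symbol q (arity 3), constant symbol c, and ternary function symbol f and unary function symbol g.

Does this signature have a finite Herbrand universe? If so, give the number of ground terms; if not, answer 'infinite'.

The signature has at least one function symbol (f, arity 3) and at least one constant (c).
Iterating f gives infinitely many distinct ground terms: c, f(c, c, c), f(f(c, c, c), f(c, c, c), f(c, c, c)), ...
So the Herbrand universe is infinite.

infinite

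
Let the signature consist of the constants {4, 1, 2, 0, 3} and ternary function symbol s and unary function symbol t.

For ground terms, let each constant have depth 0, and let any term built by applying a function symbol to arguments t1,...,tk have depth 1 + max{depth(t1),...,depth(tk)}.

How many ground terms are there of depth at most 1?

Let N_k = |{terms of depth ≤ k}|. Then N_0 = 5 and N_k = 5 + N_{k-1}^3 + N_{k-1} for k ≥ 1 (one summand per function symbol, arity giving the exponent).
N_0 = 5
N_1 = 5 + 5^3 + 5 = 135

135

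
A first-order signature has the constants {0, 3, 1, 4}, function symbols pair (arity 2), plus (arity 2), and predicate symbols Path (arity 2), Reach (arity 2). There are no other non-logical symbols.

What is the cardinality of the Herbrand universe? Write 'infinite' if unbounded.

The signature has at least one function symbol (pair, arity 2) and at least one constant (0).
Iterating pair gives infinitely many distinct ground terms: 0, pair(0, 0), pair(pair(0, 0), pair(0, 0)), ...
So the Herbrand universe is infinite.

infinite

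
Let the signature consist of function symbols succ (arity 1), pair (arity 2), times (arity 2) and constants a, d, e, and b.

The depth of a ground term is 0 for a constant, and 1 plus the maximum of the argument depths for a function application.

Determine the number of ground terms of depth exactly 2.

3204

Count level by level. With function symbols succ/1, pair/2, times/2, the terms of depth ≤ k are the 4 constants together with each function applied to depth-≤(k−1) tuples, so N_k = 4 + N_{k-1} + N_{k-1}^2 + N_{k-1}^2.
N_0 = 4
N_1 = 4 + 4 + 4^2 + 4^2 = 40
N_2 = 4 + 40 + 40^2 + 40^2 = 3244
Terms of depth exactly 2: N_2 − N_1 = 3244 − 40 = 3204.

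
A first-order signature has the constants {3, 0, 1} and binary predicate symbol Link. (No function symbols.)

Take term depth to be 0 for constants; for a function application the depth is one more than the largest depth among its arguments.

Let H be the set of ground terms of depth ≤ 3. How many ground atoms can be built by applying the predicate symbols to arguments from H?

First count ground terms of depth ≤ 3.
With no function symbols every ground term is a constant, so there are exactly 3 ground terms at every depth bound.
N_0 = 3
N_1 = 3
N_2 = 3
N_3 = 3
So |H| = 3.
Ground atoms are formed by filling each argument slot of a predicate with a term from H, so an r-ary predicate gives |H|^r atoms:
  Link: 3^2 = 9
Total ground atoms: 9.

9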